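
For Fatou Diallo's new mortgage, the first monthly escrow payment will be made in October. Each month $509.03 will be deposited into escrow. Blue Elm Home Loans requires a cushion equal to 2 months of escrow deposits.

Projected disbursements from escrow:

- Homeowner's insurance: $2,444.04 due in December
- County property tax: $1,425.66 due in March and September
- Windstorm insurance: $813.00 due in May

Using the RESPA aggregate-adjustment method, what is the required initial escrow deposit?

Cushion = 2 × $509.03 = $1,018.06
Trial balance (start $0, +$509.03 each month, − disbursements):
  Oct: +$509.03 → $509.03
  Nov: +$509.03 → $1,018.06
  Dec: +$509.03 − $2,444.04 → -$916.95
  Jan: +$509.03 → -$407.92
  Feb: +$509.03 → $101.11
  Mar: +$509.03 − $1,425.66 → -$815.52
  Apr: +$509.03 → -$306.49
  May: +$509.03 − $813.00 → -$610.46
  Jun: +$509.03 → -$101.43
  Jul: +$509.03 → $407.60
  Aug: +$509.03 → $916.63
  Sep: +$509.03 − $1,425.66 → $0.00
Lowest trial balance = -$916.95 (Dec)
Initial deposit = cushion − low point = $1,018.06 − (-$916.95) = $1,935.01

$1,935.01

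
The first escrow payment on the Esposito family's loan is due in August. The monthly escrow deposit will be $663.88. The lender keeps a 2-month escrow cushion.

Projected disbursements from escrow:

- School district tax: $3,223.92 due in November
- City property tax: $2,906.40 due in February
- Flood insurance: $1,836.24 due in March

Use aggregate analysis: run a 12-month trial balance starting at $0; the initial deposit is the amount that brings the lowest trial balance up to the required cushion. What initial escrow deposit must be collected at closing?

$3,983.28

Cushion = 2 × $663.88 = $1,327.76
Trial balance (start $0, +$663.88 each month, − disbursements):
  Aug: +$663.88 → $663.88
  Sep: +$663.88 → $1,327.76
  Oct: +$663.88 → $1,991.64
  Nov: +$663.88 − $3,223.92 → -$568.40
  Dec: +$663.88 → $95.48
  Jan: +$663.88 → $759.36
  Feb: +$663.88 − $2,906.40 → -$1,483.16
  Mar: +$663.88 − $1,836.24 → -$2,655.52
  Apr: +$663.88 → -$1,991.64
  May: +$663.88 → -$1,327.76
  Jun: +$663.88 → -$663.88
  Jul: +$663.88 → $0.00
Lowest trial balance = -$2,655.52 (Mar)
Initial deposit = cushion − low point = $1,327.76 − (-$2,655.52) = $3,983.28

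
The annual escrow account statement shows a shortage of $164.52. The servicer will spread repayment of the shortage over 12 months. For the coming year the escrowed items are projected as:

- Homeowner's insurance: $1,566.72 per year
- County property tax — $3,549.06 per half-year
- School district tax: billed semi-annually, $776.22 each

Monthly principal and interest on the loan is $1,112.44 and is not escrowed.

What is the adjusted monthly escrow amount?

Homeowner's insurance = $1,566.72 per year
County property tax = $3,549.06 × 2 = $7,098.12 per year
School district tax = $776.22 × 2 = $1,552.44 per year
Annual escrow total = $1,566.72 + $7,098.12 + $1,552.44 = $10,217.28
Per month = $10,217.28 ÷ 12 = $851.44
Shortage per month = $164.52 / 12 = $13.71
Adjusted monthly = $851.44 + $13.71 = $865.15

$865.15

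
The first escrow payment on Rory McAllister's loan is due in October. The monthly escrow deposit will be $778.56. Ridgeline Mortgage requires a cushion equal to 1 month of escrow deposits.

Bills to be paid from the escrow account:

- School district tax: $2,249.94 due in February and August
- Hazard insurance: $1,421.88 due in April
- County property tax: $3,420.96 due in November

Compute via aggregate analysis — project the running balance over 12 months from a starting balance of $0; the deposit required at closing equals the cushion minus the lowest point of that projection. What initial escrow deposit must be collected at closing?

Cushion = 1 × $778.56 = $778.56
Trial balance (start $0, +$778.56 each month, − disbursements):
  Oct: +$778.56 → $778.56
  Nov: +$778.56 − $3,420.96 → -$1,863.84
  Dec: +$778.56 → -$1,085.28
  Jan: +$778.56 → -$306.72
  Feb: +$778.56 − $2,249.94 → -$1,778.10
  Mar: +$778.56 → -$999.54
  Apr: +$778.56 − $1,421.88 → -$1,642.86
  May: +$778.56 → -$864.30
  Jun: +$778.56 → -$85.74
  Jul: +$778.56 → $692.82
  Aug: +$778.56 − $2,249.94 → -$778.56
  Sep: +$778.56 → $0.00
Lowest trial balance = -$1,863.84 (Nov)
Initial deposit = cushion − low point = $778.56 − (-$1,863.84) = $2,642.40

$2,642.40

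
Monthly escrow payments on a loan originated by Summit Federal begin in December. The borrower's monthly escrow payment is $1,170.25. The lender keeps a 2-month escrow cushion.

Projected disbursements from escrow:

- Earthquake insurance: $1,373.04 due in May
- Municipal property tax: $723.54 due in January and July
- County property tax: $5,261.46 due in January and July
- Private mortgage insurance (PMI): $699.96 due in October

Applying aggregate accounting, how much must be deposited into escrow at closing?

$6,321.54

Cushion = 2 × $1,170.25 = $2,340.50
Trial balance (start $0, +$1,170.25 each month, − disbursements):
  Dec: +$1,170.25 → $1,170.25
  Jan: +$1,170.25 − $5,985.00 → -$3,644.50
  Feb: +$1,170.25 → -$2,474.25
  Mar: +$1,170.25 → -$1,304.00
  Apr: +$1,170.25 → -$133.75
  May: +$1,170.25 − $1,373.04 → -$336.54
  Jun: +$1,170.25 → $833.71
  Jul: +$1,170.25 − $5,985.00 → -$3,981.04
  Aug: +$1,170.25 → -$2,810.79
  Sep: +$1,170.25 → -$1,640.54
  Oct: +$1,170.25 − $699.96 → -$1,170.25
  Nov: +$1,170.25 → $0.00
Lowest trial balance = -$3,981.04 (Jul)
Initial deposit = cushion − low point = $2,340.50 − (-$3,981.04) = $6,321.54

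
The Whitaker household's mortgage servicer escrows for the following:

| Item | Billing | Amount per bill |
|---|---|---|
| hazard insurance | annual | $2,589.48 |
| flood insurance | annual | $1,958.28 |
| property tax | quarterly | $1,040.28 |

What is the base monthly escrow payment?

$725.74

Hazard insurance = $2,589.48
Flood insurance = $1,958.28
Property tax = $1,040.28 × 4 = $4,161.12
Total annual escrow = $2,589.48 + $1,958.28 + $4,161.12 = $8,708.88
Base monthly escrow = $8,708.88 ÷ 12 = $725.74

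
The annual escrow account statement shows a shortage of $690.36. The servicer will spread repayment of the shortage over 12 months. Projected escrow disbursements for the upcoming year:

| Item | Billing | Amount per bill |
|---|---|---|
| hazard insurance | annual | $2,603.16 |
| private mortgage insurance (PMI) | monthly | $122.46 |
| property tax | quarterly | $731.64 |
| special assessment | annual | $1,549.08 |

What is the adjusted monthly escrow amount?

$769.89

Hazard insurance — $2,603.16/yr
Private mortgage insurance (PMI) — $122.46 × 12 = $1,469.52/yr
Property tax — $731.64 × 4 = $2,926.56/yr
Special assessment — $1,549.08/yr
Yearly total = $8,548.32
Monthly = $8,548.32 / 12 = $712.36
Monthly shortage recovery: $690.36 ÷ 12 = $57.53
New monthly escrow = $712.36 + $57.53 = $769.89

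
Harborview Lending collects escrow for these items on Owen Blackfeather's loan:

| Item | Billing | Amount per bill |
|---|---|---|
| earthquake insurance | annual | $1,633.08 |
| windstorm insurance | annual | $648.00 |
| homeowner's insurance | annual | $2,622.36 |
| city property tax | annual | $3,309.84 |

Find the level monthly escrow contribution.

$684.44

Earthquake insurance: $1,633.08 per year
Windstorm insurance: $648.00 per year
Homeowner's insurance: $2,622.36 per year
City property tax: $3,309.84 per year
Combined annual = $8,213.28
Base monthly escrow = $8,213.28 / 12 = $684.44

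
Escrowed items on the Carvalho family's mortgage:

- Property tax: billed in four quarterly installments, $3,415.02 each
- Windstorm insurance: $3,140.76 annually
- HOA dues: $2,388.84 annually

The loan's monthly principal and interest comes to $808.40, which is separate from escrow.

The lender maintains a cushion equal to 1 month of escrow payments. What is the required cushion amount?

Property tax: $3,415.02 × 4 = $13,660.08 annually
Windstorm insurance: $3,140.76 annually
HOA dues: $2,388.84 annually
Annual escrow total = $13,660.08 + $3,140.76 + $2,388.84 = $19,189.68
Base monthly escrow = $19,189.68 ÷ 12 = $1,599.14
Cushion = 1 × $1,599.14 = $1,599.14

$1,599.14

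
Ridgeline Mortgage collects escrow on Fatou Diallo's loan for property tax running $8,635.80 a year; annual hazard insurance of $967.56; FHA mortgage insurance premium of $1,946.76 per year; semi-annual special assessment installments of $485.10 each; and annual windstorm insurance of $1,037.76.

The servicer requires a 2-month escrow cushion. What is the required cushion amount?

$2,259.68

Property tax: $8,635.80
Hazard insurance: $967.56
FHA mortgage insurance premium: $1,946.76
Special assessment: $485.10 × 2 = $970.20
Windstorm insurance: $1,037.76
Annual escrow total = $13,558.08
Monthly = $13,558.08 ÷ 12 = $1,129.84
Required cushion = 2 × $1,129.84 = $2,259.68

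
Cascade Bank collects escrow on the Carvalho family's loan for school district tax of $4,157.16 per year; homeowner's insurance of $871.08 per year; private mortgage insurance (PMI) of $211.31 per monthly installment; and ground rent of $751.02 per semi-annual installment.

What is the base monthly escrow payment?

School district tax = $4,157.16
Homeowner's insurance = $871.08
Private mortgage insurance (PMI) = $211.31 × 12 = $2,535.72
Ground rent = $751.02 × 2 = $1,502.04
Yearly total = $9,066.00
Monthly = $9,066.00 ÷ 12 = $755.50

$755.50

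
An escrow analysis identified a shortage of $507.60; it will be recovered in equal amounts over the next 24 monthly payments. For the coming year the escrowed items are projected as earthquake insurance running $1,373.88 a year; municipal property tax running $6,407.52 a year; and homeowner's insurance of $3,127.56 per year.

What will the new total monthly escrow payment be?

Earthquake insurance — $1,373.88 per year
Municipal property tax — $6,407.52 per year
Homeowner's insurance — $3,127.56 per year
Annual escrow total = $1,373.88 + $6,407.52 + $3,127.56 = $10,908.96
Monthly escrow = $10,908.96 / 12 = $909.08
Monthly shortage recovery: $507.60 / 24 = $21.15
Adjusted monthly = $909.08 + $21.15 = $930.23

$930.23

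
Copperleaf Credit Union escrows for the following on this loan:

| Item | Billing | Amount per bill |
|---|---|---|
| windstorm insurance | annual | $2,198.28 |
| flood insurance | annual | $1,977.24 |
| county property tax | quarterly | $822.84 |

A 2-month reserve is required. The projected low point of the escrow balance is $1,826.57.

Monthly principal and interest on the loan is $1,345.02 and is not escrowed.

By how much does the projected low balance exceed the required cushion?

Windstorm insurance = $2,198.28
Flood insurance = $1,977.24
County property tax = $822.84 × 4 = $3,291.36
Total per year = $7,466.88
Per month = $7,466.88 / 12 = $622.24
Required cushion = 2 × $622.24 = $1,244.48
Excess over cushion: $1,826.57 − $1,244.48 = $582.09

$582.09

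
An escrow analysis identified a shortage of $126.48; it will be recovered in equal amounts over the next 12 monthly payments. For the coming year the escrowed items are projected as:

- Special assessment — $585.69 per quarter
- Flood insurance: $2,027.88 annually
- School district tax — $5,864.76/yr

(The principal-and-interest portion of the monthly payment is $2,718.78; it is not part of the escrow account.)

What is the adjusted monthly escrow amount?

Special assessment: $585.69 × 4 = $2,342.76/yr
Flood insurance: $2,027.88/yr
School district tax: $5,864.76/yr
Combined annual = $2,342.76 + $2,027.88 + $5,864.76 = $10,235.40
Monthly = $10,235.40 ÷ 12 = $852.95
Shortage spread = $126.48 / 12 = $10.54/mo
New monthly escrow = $852.95 + $10.54 = $863.49

$863.49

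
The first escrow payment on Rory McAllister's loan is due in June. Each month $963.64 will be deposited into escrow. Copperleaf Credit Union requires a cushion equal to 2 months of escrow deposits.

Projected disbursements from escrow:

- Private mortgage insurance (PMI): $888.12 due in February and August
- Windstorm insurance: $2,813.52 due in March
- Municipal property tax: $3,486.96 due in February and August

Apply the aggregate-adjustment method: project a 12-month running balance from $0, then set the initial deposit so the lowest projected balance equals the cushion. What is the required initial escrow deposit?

Cushion = 2 × $963.64 = $1,927.28
Trial balance (start $0, +$963.64 each month, − disbursements):
  Jun: +$963.64 → $963.64
  Jul: +$963.64 → $1,927.28
  Aug: +$963.64 − $4,375.08 → -$1,484.16
  Sep: +$963.64 → -$520.52
  Oct: +$963.64 → $443.12
  Nov: +$963.64 → $1,406.76
  Dec: +$963.64 → $2,370.40
  Jan: +$963.64 → $3,334.04
  Feb: +$963.64 − $4,375.08 → -$77.40
  Mar: +$963.64 − $2,813.52 → -$1,927.28
  Apr: +$963.64 → -$963.64
  May: +$963.64 → $0.00
Lowest trial balance = -$1,927.28 (Mar)
Initial deposit = cushion − low point = $1,927.28 − (-$1,927.28) = $3,854.56

$3,854.56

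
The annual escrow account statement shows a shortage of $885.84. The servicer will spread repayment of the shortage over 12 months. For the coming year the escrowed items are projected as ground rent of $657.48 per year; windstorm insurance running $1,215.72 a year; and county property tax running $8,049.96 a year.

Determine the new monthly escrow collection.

Ground rent: $657.48 annually
Windstorm insurance: $1,215.72 annually
County property tax: $8,049.96 annually
Total per year = $657.48 + $1,215.72 + $8,049.96 = $9,923.16
Per month = $9,923.16 / 12 = $826.93
Shortage spread = $885.84 / 12 = $73.82/mo
Adjusted monthly = $826.93 + $73.82 = $900.75

$900.75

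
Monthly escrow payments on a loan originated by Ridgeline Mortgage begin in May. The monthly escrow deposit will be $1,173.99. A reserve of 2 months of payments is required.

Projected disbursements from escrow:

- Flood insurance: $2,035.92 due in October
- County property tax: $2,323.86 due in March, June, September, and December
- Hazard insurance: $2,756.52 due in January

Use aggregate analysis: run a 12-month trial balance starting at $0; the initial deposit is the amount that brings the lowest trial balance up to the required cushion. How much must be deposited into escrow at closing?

$3,546.09

Cushion = 2 × $1,173.99 = $2,347.98
Trial balance (start $0, +$1,173.99 each month, − disbursements):
  May: +$1,173.99 → $1,173.99
  Jun: +$1,173.99 − $2,323.86 → $24.12
  Jul: +$1,173.99 → $1,198.11
  Aug: +$1,173.99 → $2,372.10
  Sep: +$1,173.99 − $2,323.86 → $1,222.23
  Oct: +$1,173.99 − $2,035.92 → $360.30
  Nov: +$1,173.99 → $1,534.29
  Dec: +$1,173.99 − $2,323.86 → $384.42
  Jan: +$1,173.99 − $2,756.52 → -$1,198.11
  Feb: +$1,173.99 → -$24.12
  Mar: +$1,173.99 − $2,323.86 → -$1,173.99
  Apr: +$1,173.99 → $0.00
Lowest trial balance = -$1,198.11 (Jan)
Initial deposit = cushion − low point = $2,347.98 − (-$1,198.11) = $3,546.09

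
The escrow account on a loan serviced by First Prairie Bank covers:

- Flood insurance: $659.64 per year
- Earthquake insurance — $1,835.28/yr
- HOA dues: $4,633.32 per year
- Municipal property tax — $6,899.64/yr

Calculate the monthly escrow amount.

Flood insurance: $659.64/yr
Earthquake insurance: $1,835.28/yr
HOA dues: $4,633.32/yr
Municipal property tax: $6,899.64/yr
Total per year = $14,027.88
Monthly escrow = $14,027.88 / 12 = $1,168.99

$1,168.99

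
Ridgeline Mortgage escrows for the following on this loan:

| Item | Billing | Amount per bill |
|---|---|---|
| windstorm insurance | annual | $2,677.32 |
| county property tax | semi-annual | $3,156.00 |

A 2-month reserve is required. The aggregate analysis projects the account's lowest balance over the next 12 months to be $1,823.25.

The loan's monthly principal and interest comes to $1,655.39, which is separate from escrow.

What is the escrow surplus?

Windstorm insurance — $2,677.32/yr
County property tax — $3,156.00 × 2 = $6,312.00/yr
Annual escrow total = $8,989.32
Monthly = $8,989.32 ÷ 12 = $749.11
Required reserve = 2 × $749.11 = $1,498.22
Surplus = $1,823.25 − $1,498.22 = $325.03

$325.03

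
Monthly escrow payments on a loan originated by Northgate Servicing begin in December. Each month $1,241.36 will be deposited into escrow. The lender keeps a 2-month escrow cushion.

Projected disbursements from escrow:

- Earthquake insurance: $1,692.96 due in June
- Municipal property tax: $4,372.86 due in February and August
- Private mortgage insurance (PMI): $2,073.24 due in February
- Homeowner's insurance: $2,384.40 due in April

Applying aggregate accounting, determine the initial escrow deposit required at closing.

Cushion = 2 × $1,241.36 = $2,482.72
Trial balance (start $0, +$1,241.36 each month, − disbursements):
  Dec: +$1,241.36 → $1,241.36
  Jan: +$1,241.36 → $2,482.72
  Feb: +$1,241.36 − $6,446.10 → -$2,722.02
  Mar: +$1,241.36 → -$1,480.66
  Apr: +$1,241.36 − $2,384.40 → -$2,623.70
  May: +$1,241.36 → -$1,382.34
  Jun: +$1,241.36 − $1,692.96 → -$1,833.94
  Jul: +$1,241.36 → -$592.58
  Aug: +$1,241.36 − $4,372.86 → -$3,724.08
  Sep: +$1,241.36 → -$2,482.72
  Oct: +$1,241.36 → -$1,241.36
  Nov: +$1,241.36 → $0.00
Lowest trial balance = -$3,724.08 (Aug)
Initial deposit = cushion − low point = $2,482.72 − (-$3,724.08) = $6,206.80

$6,206.80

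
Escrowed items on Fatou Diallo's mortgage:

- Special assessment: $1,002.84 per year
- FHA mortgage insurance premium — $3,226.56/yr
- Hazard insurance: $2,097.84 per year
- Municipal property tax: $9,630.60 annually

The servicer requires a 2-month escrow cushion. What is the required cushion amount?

$2,659.64

Special assessment = $1,002.84/yr
FHA mortgage insurance premium = $3,226.56/yr
Hazard insurance = $2,097.84/yr
Municipal property tax = $9,630.60/yr
Total annual escrow = $1,002.84 + $3,226.56 + $2,097.84 + $9,630.60 = $15,957.84
Monthly escrow = $15,957.84 ÷ 12 = $1,329.82
Required cushion = 2 × $1,329.82 = $2,659.64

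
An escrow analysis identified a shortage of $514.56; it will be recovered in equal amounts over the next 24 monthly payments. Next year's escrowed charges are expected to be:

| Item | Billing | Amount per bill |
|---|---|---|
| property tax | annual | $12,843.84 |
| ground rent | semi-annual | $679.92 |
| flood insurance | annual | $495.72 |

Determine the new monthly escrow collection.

$1,246.39

Property tax — $12,843.84/yr
Ground rent — $679.92 × 2 = $1,359.84/yr
Flood insurance — $495.72/yr
Total annual escrow = $12,843.84 + $1,359.84 + $495.72 = $14,699.40
Base monthly escrow = $14,699.40 ÷ 12 = $1,224.95
Shortage spread = $514.56 ÷ 24 = $21.44/mo
New monthly escrow = $1,224.95 + $21.44 = $1,246.39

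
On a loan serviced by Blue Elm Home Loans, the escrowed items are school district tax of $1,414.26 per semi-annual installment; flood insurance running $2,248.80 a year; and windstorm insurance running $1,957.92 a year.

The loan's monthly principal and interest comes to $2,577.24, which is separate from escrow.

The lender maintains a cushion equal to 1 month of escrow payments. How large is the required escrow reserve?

$586.27

School district tax = $1,414.26 × 2 = $2,828.52 per year
Flood insurance = $2,248.80 per year
Windstorm insurance = $1,957.92 per year
Total annual escrow = $2,828.52 + $2,248.80 + $1,957.92 = $7,035.24
Base monthly escrow = $7,035.24 ÷ 12 = $586.27
Required cushion = 1 × $586.27 = $586.27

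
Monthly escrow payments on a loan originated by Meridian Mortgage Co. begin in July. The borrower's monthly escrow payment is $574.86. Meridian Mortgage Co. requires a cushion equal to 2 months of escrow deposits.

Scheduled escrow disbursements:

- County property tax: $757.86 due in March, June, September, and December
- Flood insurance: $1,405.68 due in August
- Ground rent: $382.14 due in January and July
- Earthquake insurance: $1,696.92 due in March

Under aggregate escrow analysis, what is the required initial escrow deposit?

Cushion = 2 × $574.86 = $1,149.72
Trial balance (start $0, +$574.86 each month, − disbursements):
  Jul: +$574.86 − $382.14 → $192.72
  Aug: +$574.86 − $1,405.68 → -$638.10
  Sep: +$574.86 − $757.86 → -$821.10
  Oct: +$574.86 → -$246.24
  Nov: +$574.86 → $328.62
  Dec: +$574.86 − $757.86 → $145.62
  Jan: +$574.86 − $382.14 → $338.34
  Feb: +$574.86 → $913.20
  Mar: +$574.86 − $2,454.78 → -$966.72
  Apr: +$574.86 → -$391.86
  May: +$574.86 → $183.00
  Jun: +$574.86 − $757.86 → $0.00
Lowest trial balance = -$966.72 (Mar)
Initial deposit = cushion − low point = $1,149.72 − (-$966.72) = $2,116.44

$2,116.44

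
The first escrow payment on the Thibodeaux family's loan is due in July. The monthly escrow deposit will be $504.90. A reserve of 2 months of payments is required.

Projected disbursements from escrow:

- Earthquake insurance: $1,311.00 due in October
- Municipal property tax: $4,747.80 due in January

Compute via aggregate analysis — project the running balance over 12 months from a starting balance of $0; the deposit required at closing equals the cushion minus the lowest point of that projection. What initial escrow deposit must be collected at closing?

Cushion = 2 × $504.90 = $1,009.80
Trial balance (start $0, +$504.90 each month, − disbursements):
  Jul: +$504.90 → $504.90
  Aug: +$504.90 → $1,009.80
  Sep: +$504.90 → $1,514.70
  Oct: +$504.90 − $1,311.00 → $708.60
  Nov: +$504.90 → $1,213.50
  Dec: +$504.90 → $1,718.40
  Jan: +$504.90 − $4,747.80 → -$2,524.50
  Feb: +$504.90 → -$2,019.60
  Mar: +$504.90 → -$1,514.70
  Apr: +$504.90 → -$1,009.80
  May: +$504.90 → -$504.90
  Jun: +$504.90 → $0.00
Lowest trial balance = -$2,524.50 (Jan)
Initial deposit = cushion − low point = $1,009.80 − (-$2,524.50) = $3,534.30

$3,534.30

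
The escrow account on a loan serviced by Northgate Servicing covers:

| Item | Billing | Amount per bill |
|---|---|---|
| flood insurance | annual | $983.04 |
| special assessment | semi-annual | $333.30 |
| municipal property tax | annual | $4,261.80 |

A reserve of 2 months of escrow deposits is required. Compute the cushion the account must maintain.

$985.24

Flood insurance: $983.04 per year
Special assessment: $333.30 × 2 = $666.60 per year
Municipal property tax: $4,261.80 per year
Total per year = $983.04 + $666.60 + $4,261.80 = $5,911.44
Per month = $5,911.44 ÷ 12 = $492.62
Required cushion = 2 × $492.62 = $985.24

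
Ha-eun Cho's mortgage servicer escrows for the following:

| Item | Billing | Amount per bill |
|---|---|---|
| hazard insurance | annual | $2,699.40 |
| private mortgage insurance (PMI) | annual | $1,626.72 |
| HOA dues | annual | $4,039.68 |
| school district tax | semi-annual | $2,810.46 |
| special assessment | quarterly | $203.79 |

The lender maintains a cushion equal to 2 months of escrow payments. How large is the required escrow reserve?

Hazard insurance — $2,699.40/yr
Private mortgage insurance (PMI) — $1,626.72/yr
HOA dues — $4,039.68/yr
School district tax — $2,810.46 × 2 = $5,620.92/yr
Special assessment — $203.79 × 4 = $815.16/yr
Total per year = $14,801.88
Monthly = $14,801.88 ÷ 12 = $1,233.49
Required cushion = 2 × $1,233.49 = $2,466.98

$2,466.98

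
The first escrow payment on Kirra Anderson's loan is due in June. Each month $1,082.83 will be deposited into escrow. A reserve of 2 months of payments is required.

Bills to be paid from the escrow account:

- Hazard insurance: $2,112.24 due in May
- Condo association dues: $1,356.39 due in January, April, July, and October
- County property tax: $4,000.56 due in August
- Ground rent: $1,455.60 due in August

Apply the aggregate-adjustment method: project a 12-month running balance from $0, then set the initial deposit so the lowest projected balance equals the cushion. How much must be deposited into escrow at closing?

$5,729.72

Cushion = 2 × $1,082.83 = $2,165.66
Trial balance (start $0, +$1,082.83 each month, − disbursements):
  Jun: +$1,082.83 → $1,082.83
  Jul: +$1,082.83 − $1,356.39 → $809.27
  Aug: +$1,082.83 − $5,456.16 → -$3,564.06
  Sep: +$1,082.83 → -$2,481.23
  Oct: +$1,082.83 − $1,356.39 → -$2,754.79
  Nov: +$1,082.83 → -$1,671.96
  Dec: +$1,082.83 → -$589.13
  Jan: +$1,082.83 − $1,356.39 → -$862.69
  Feb: +$1,082.83 → $220.14
  Mar: +$1,082.83 → $1,302.97
  Apr: +$1,082.83 − $1,356.39 → $1,029.41
  May: +$1,082.83 − $2,112.24 → $0.00
Lowest trial balance = -$3,564.06 (Aug)
Initial deposit = cushion − low point = $2,165.66 − (-$3,564.06) = $5,729.72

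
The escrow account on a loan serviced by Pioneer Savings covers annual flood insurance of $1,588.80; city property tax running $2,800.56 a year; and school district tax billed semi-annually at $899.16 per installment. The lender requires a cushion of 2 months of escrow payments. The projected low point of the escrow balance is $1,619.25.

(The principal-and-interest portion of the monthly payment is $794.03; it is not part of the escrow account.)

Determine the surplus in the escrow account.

$587.97

Flood insurance: $1,588.80
City property tax: $2,800.56
School district tax: $899.16 × 2 = $1,798.32
Total per year = $1,588.80 + $2,800.56 + $1,798.32 = $6,187.68
Monthly escrow = $6,187.68 / 12 = $515.64
Required cushion = 2 × $515.64 = $1,031.28
Excess over cushion: $1,619.25 − $1,031.28 = $587.97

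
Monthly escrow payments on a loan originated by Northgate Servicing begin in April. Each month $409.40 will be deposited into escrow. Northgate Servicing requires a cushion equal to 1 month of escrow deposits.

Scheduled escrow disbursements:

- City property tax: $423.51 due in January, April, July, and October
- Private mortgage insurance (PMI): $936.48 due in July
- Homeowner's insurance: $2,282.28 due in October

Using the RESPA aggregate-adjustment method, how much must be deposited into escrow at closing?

Cushion = 1 × $409.40 = $409.40
Trial balance (start $0, +$409.40 each month, − disbursements):
  Apr: +$409.40 − $423.51 → -$14.11
  May: +$409.40 → $395.29
  Jun: +$409.40 → $804.69
  Jul: +$409.40 − $1,359.99 → -$145.90
  Aug: +$409.40 → $263.50
  Sep: +$409.40 → $672.90
  Oct: +$409.40 − $2,705.79 → -$1,623.49
  Nov: +$409.40 → -$1,214.09
  Dec: +$409.40 → -$804.69
  Jan: +$409.40 − $423.51 → -$818.80
  Feb: +$409.40 → -$409.40
  Mar: +$409.40 → $0.00
Lowest trial balance = -$1,623.49 (Oct)
Initial deposit = cushion − low point = $409.40 − (-$1,623.49) = $2,032.89

$2,032.89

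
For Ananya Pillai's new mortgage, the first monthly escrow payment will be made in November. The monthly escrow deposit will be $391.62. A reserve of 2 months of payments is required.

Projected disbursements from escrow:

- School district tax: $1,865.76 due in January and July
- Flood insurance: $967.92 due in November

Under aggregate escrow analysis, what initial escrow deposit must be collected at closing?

Cushion = 2 × $391.62 = $783.24
Trial balance (start $0, +$391.62 each month, − disbursements):
  Nov: +$391.62 − $967.92 → -$576.30
  Dec: +$391.62 → -$184.68
  Jan: +$391.62 − $1,865.76 → -$1,658.82
  Feb: +$391.62 → -$1,267.20
  Mar: +$391.62 → -$875.58
  Apr: +$391.62 → -$483.96
  May: +$391.62 → -$92.34
  Jun: +$391.62 → $299.28
  Jul: +$391.62 − $1,865.76 → -$1,174.86
  Aug: +$391.62 → -$783.24
  Sep: +$391.62 → -$391.62
  Oct: +$391.62 → $0.00
Lowest trial balance = -$1,658.82 (Jan)
Initial deposit = cushion − low point = $783.24 − (-$1,658.82) = $2,442.06

$2,442.06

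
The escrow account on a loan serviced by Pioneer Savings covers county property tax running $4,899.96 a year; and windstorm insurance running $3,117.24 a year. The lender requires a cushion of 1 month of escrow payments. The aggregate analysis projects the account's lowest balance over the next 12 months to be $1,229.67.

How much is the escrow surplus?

$561.57

County property tax: $4,899.96 per year
Windstorm insurance: $3,117.24 per year
Yearly total = $8,017.20
Monthly escrow = $8,017.20 / 12 = $668.10
Required cushion = 1 × $668.10 = $668.10
Surplus = $1,229.67 − $668.10 = $561.57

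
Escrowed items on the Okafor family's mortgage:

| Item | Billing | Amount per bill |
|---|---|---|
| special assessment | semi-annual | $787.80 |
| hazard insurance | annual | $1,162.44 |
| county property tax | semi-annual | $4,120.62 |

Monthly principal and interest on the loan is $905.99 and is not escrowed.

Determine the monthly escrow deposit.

$914.94

Special assessment: $787.80 × 2 = $1,575.60 annually
Hazard insurance: $1,162.44 annually
County property tax: $4,120.62 × 2 = $8,241.24 annually
Combined annual = $10,979.28
Monthly = $10,979.28 / 12 = $914.94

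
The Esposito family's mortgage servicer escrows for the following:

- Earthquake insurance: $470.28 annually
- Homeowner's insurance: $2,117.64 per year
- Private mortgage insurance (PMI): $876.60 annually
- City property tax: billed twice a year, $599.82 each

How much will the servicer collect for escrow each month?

$388.68

Earthquake insurance — $470.28
Homeowner's insurance — $2,117.64
Private mortgage insurance (PMI) — $876.60
City property tax — $599.82 × 2 = $1,199.64
Annual escrow total = $4,664.16
Per month = $4,664.16 ÷ 12 = $388.68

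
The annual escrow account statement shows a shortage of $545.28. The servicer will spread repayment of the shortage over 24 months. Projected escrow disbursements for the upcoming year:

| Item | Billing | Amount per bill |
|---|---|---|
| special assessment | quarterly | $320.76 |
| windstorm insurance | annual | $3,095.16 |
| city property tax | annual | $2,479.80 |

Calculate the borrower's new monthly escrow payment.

$594.22

Special assessment = $320.76 × 4 = $1,283.04 annually
Windstorm insurance = $3,095.16 annually
City property tax = $2,479.80 annually
Total annual escrow = $1,283.04 + $3,095.16 + $2,479.80 = $6,858.00
Base monthly escrow = $6,858.00 / 12 = $571.50
Monthly shortage recovery: $545.28 ÷ 24 = $22.72
New monthly escrow = $571.50 + $22.72 = $594.22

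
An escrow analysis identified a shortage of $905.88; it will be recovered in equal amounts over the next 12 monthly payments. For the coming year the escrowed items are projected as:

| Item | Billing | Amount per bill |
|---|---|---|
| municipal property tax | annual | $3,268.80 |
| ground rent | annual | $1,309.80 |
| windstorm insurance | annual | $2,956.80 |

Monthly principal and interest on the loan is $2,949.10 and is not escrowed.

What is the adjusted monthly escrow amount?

Municipal property tax — $3,268.80
Ground rent — $1,309.80
Windstorm insurance — $2,956.80
Total per year = $7,535.40
Per month = $7,535.40 / 12 = $627.95
Shortage per month = $905.88 ÷ 12 = $75.49
Adjusted monthly = $627.95 + $75.49 = $703.44

$703.44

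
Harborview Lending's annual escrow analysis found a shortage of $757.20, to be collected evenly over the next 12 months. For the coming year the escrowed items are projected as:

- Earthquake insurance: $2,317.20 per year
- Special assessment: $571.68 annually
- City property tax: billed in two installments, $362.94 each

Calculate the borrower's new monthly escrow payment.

$364.33

Earthquake insurance: $2,317.20 per year
Special assessment: $571.68 per year
City property tax: $362.94 × 2 = $725.88 per year
Annual escrow total = $3,614.76
Per month = $3,614.76 ÷ 12 = $301.23
Shortage per month = $757.20 ÷ 12 = $63.10
Adjusted monthly = $301.23 + $63.10 = $364.33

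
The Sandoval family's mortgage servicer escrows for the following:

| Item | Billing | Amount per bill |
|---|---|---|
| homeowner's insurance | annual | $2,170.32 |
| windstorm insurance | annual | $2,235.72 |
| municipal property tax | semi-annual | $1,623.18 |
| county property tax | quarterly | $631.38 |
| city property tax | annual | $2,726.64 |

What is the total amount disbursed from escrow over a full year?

Homeowner's insurance: $2,170.32
Windstorm insurance: $2,235.72
Municipal property tax: $1,623.18 × 2 = $3,246.36
County property tax: $631.38 × 4 = $2,525.52
City property tax: $2,726.64
Total annual escrow = $12,904.56

$12,904.56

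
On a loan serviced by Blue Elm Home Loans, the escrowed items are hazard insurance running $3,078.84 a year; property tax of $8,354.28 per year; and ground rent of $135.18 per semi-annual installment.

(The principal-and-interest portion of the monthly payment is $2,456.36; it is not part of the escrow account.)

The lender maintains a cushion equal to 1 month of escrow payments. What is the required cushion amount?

$975.29

Hazard insurance — $3,078.84
Property tax — $8,354.28
Ground rent — $135.18 × 2 = $270.36
Combined annual = $3,078.84 + $8,354.28 + $270.36 = $11,703.48
Monthly escrow = $11,703.48 ÷ 12 = $975.29
Required cushion = 1 × $975.29 = $975.29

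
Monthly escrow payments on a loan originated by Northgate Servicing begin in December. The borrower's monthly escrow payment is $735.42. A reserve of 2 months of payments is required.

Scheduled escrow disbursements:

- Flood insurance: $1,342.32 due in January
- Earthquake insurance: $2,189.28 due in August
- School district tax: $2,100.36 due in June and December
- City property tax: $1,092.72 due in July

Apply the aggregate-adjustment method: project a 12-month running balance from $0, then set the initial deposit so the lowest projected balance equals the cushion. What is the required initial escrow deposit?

$3,677.10

Cushion = 2 × $735.42 = $1,470.84
Trial balance (start $0, +$735.42 each month, − disbursements):
  Dec: +$735.42 − $2,100.36 → -$1,364.94
  Jan: +$735.42 − $1,342.32 → -$1,971.84
  Feb: +$735.42 → -$1,236.42
  Mar: +$735.42 → -$501.00
  Apr: +$735.42 → $234.42
  May: +$735.42 → $969.84
  Jun: +$735.42 − $2,100.36 → -$395.10
  Jul: +$735.42 − $1,092.72 → -$752.40
  Aug: +$735.42 − $2,189.28 → -$2,206.26
  Sep: +$735.42 → -$1,470.84
  Oct: +$735.42 → -$735.42
  Nov: +$735.42 → $0.00
Lowest trial balance = -$2,206.26 (Aug)
Initial deposit = cushion − low point = $1,470.84 − (-$2,206.26) = $3,677.10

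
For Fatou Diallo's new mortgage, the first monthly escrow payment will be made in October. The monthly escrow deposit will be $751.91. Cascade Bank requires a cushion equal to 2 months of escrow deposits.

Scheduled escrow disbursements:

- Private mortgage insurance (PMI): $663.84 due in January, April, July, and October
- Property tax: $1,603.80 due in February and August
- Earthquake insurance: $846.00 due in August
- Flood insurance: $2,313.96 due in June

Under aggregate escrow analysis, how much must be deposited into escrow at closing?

Cushion = 2 × $751.91 = $1,503.82
Trial balance (start $0, +$751.91 each month, − disbursements):
  Oct: +$751.91 − $663.84 → $88.07
  Nov: +$751.91 → $839.98
  Dec: +$751.91 → $1,591.89
  Jan: +$751.91 − $663.84 → $1,679.96
  Feb: +$751.91 − $1,603.80 → $828.07
  Mar: +$751.91 → $1,579.98
  Apr: +$751.91 − $663.84 → $1,668.05
  May: +$751.91 → $2,419.96
  Jun: +$751.91 − $2,313.96 → $857.91
  Jul: +$751.91 − $663.84 → $945.98
  Aug: +$751.91 − $2,449.80 → -$751.91
  Sep: +$751.91 → $0.00
Lowest trial balance = -$751.91 (Aug)
Initial deposit = cushion − low point = $1,503.82 − (-$751.91) = $2,255.73

$2,255.73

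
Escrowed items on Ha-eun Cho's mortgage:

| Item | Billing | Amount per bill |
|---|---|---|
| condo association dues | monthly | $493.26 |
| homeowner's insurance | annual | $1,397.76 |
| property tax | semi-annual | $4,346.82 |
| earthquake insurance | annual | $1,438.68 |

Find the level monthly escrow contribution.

Condo association dues = $493.26 × 12 = $5,919.12 annually
Homeowner's insurance = $1,397.76 annually
Property tax = $4,346.82 × 2 = $8,693.64 annually
Earthquake insurance = $1,438.68 annually
Combined annual = $5,919.12 + $1,397.76 + $8,693.64 + $1,438.68 = $17,449.20
Base monthly escrow = $17,449.20 ÷ 12 = $1,454.10

$1,454.10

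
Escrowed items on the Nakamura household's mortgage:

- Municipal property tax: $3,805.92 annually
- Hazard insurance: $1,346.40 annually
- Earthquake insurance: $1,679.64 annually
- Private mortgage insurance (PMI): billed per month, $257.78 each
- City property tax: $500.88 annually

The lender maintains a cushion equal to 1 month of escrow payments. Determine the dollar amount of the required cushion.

Municipal property tax = $3,805.92 per year
Hazard insurance = $1,346.40 per year
Earthquake insurance = $1,679.64 per year
Private mortgage insurance (PMI) = $257.78 × 12 = $3,093.36 per year
City property tax = $500.88 per year
Annual escrow total = $10,426.20
Base monthly escrow = $10,426.20 ÷ 12 = $868.85
Cushion = 1 × $868.85 = $868.85

$868.85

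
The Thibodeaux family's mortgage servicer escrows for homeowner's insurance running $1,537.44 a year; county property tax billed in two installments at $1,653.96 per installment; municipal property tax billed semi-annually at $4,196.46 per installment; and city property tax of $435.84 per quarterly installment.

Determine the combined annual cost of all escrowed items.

$14,981.64

Homeowner's insurance — $1,537.44 annually
County property tax — $1,653.96 × 2 = $3,307.92 annually
Municipal property tax — $4,196.46 × 2 = $8,392.92 annually
City property tax — $435.84 × 4 = $1,743.36 annually
Yearly total = $1,537.44 + $3,307.92 + $8,392.92 + $1,743.36 = $14,981.64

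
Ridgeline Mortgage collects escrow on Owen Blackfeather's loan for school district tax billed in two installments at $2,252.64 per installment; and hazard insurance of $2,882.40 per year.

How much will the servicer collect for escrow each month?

$615.64

School district tax — $2,252.64 × 2 = $4,505.28
Hazard insurance — $2,882.40
Yearly total = $4,505.28 + $2,882.40 = $7,387.68
Monthly = $7,387.68 / 12 = $615.64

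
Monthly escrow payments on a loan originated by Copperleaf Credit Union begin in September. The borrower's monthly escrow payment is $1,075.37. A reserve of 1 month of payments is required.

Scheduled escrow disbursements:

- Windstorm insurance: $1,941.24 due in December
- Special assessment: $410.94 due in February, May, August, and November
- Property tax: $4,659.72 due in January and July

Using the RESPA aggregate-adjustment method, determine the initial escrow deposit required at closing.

Cushion = 1 × $1,075.37 = $1,075.37
Trial balance (start $0, +$1,075.37 each month, − disbursements):
  Sep: +$1,075.37 → $1,075.37
  Oct: +$1,075.37 → $2,150.74
  Nov: +$1,075.37 − $410.94 → $2,815.17
  Dec: +$1,075.37 − $1,941.24 → $1,949.30
  Jan: +$1,075.37 − $4,659.72 → -$1,635.05
  Feb: +$1,075.37 − $410.94 → -$970.62
  Mar: +$1,075.37 → $104.75
  Apr: +$1,075.37 → $1,180.12
  May: +$1,075.37 − $410.94 → $1,844.55
  Jun: +$1,075.37 → $2,919.92
  Jul: +$1,075.37 − $4,659.72 → -$664.43
  Aug: +$1,075.37 − $410.94 → $0.00
Lowest trial balance = -$1,635.05 (Jan)
Initial deposit = cushion − low point = $1,075.37 − (-$1,635.05) = $2,710.42

$2,710.42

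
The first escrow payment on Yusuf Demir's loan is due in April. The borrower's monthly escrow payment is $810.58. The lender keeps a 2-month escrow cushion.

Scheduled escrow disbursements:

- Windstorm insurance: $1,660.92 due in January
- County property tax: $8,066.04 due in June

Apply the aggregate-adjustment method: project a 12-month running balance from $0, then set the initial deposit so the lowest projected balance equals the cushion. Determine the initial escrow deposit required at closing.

Cushion = 2 × $810.58 = $1,621.16
Trial balance (start $0, +$810.58 each month, − disbursements):
  Apr: +$810.58 → $810.58
  May: +$810.58 → $1,621.16
  Jun: +$810.58 − $8,066.04 → -$5,634.30
  Jul: +$810.58 → -$4,823.72
  Aug: +$810.58 → -$4,013.14
  Sep: +$810.58 → -$3,202.56
  Oct: +$810.58 → -$2,391.98
  Nov: +$810.58 → -$1,581.40
  Dec: +$810.58 → -$770.82
  Jan: +$810.58 − $1,660.92 → -$1,621.16
  Feb: +$810.58 → -$810.58
  Mar: +$810.58 → $0.00
Lowest trial balance = -$5,634.30 (Jun)
Initial deposit = cushion − low point = $1,621.16 − (-$5,634.30) = $7,255.46

$7,255.46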